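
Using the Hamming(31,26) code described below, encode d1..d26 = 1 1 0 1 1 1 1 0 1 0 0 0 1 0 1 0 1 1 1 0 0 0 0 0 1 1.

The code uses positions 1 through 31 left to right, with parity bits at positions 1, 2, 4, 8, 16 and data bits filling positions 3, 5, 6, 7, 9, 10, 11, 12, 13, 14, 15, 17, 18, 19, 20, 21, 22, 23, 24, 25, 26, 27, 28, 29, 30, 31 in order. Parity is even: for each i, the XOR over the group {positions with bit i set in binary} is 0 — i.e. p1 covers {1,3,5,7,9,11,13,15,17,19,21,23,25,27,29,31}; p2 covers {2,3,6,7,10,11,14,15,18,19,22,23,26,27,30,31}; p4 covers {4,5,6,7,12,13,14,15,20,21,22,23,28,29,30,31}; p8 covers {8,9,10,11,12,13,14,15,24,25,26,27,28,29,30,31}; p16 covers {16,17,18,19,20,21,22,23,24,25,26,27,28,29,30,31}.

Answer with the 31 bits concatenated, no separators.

Place data at non-parity positions: p1 p2 1 p4 1 0 1 p8 1 1 1 0 1 0 0 p16 0 1 0 1 0 1 1 1 0 0 0 0 0 1 1
p1 (pos 1,3,5,7,9,11,13,15,17,19,21,23,25,27,29,31): XOR of data positions = 1⊕1⊕1⊕1⊕1⊕1⊕0⊕0⊕0⊕0⊕1⊕0⊕0⊕0⊕1 = 0
p2 (pos 2,3,6,7,10,11,14,15,18,19,22,23,26,27,30,31): XOR of data positions = 1⊕0⊕1⊕1⊕1⊕0⊕0⊕1⊕0⊕1⊕1⊕0⊕0⊕1⊕1 = 1
p4 (pos 4,5,6,7,12,13,14,15,20,21,22,23,28,29,30,31): XOR of data positions = 1⊕0⊕1⊕0⊕1⊕0⊕0⊕1⊕0⊕1⊕1⊕0⊕0⊕1⊕1 = 0
p8 (pos 8,9,10,11,12,13,14,15,24,25,26,27,28,29,30,31): XOR of data positions = 1⊕1⊕1⊕0⊕1⊕0⊕0⊕1⊕0⊕0⊕0⊕0⊕0⊕1⊕1 = 1
p16 (pos 16,17,18,19,20,21,22,23,24,25,26,27,28,29,30,31): XOR of data positions = 0⊕1⊕0⊕1⊕0⊕1⊕1⊕1⊕0⊕0⊕0⊕0⊕0⊕1⊕1 = 1
Codeword: 0110101111101001010101110000011

0110101111101001010101110000011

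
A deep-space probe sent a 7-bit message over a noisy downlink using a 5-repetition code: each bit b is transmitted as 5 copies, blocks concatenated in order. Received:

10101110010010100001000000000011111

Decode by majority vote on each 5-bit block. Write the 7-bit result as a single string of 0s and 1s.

Block 1 (10101): 3 ones → 1
Block 2 (11001): 3 ones → 1
Block 3 (00101): 2 ones → 0
Block 4 (00001): 1 one → 0
Block 5 (00000): 0 ones → 0
Block 6 (00000): 0 ones → 0
Block 7 (11111): 5 ones → 1

1100001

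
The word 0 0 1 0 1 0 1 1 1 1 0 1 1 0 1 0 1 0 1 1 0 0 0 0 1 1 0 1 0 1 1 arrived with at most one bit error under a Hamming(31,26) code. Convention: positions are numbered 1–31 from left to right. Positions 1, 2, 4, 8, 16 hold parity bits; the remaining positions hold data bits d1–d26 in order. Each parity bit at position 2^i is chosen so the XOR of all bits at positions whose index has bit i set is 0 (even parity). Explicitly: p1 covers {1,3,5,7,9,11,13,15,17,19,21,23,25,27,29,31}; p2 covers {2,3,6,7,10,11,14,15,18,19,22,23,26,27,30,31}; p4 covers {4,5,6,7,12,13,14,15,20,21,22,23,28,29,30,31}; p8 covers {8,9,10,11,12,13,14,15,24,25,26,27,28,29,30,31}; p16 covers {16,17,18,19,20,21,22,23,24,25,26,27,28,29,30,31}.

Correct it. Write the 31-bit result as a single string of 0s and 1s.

s1 (pos 1,3,5,7,9,11,13,15,17,19,21,23,25,27,29,31): 0⊕1⊕1⊕1⊕1⊕0⊕1⊕1⊕1⊕1⊕0⊕0⊕1⊕0⊕0⊕1 = 0
s2 (pos 2,3,6,7,10,11,14,15,18,19,22,23,26,27,30,31): 0⊕1⊕0⊕1⊕1⊕0⊕0⊕1⊕0⊕1⊕0⊕0⊕1⊕0⊕1⊕1 = 0
s4 (pos 4,5,6,7,12,13,14,15,20,21,22,23,28,29,30,31): 0⊕1⊕0⊕1⊕1⊕1⊕0⊕1⊕1⊕0⊕0⊕0⊕1⊕0⊕1⊕1 = 1
s8 (pos 8,9,10,11,12,13,14,15,24,25,26,27,28,29,30,31): 1⊕1⊕1⊕0⊕1⊕1⊕0⊕1⊕0⊕1⊕1⊕0⊕1⊕0⊕1⊕1 = 1
s16 (pos 16,17,18,19,20,21,22,23,24,25,26,27,28,29,30,31): 0⊕1⊕0⊕1⊕1⊕0⊕0⊕0⊕0⊕1⊕1⊕0⊕1⊕0⊕1⊕1 = 0
Syndrome s16…s1 = 01100 → error at position 12.
Flip position 12: 0010101111011010101100001101011 → 0010101111001010101100001101011

0010101111001010101100001101011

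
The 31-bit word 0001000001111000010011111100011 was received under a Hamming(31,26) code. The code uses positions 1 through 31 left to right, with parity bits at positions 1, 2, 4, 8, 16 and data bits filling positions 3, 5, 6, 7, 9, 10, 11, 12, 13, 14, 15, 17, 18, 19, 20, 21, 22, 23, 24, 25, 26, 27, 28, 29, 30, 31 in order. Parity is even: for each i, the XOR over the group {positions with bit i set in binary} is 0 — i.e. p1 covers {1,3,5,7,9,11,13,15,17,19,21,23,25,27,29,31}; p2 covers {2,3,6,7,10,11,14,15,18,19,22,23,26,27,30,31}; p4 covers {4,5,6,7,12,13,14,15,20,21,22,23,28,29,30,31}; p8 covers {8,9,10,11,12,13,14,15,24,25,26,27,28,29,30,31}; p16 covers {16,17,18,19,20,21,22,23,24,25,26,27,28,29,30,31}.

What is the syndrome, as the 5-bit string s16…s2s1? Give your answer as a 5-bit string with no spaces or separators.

s1 (pos 1,3,5,7,9,11,13,15,17,19,21,23,25,27,29,31): 0⊕0⊕0⊕0⊕0⊕1⊕1⊕0⊕0⊕0⊕1⊕1⊕1⊕0⊕0⊕1 = 0
s2 (pos 2,3,6,7,10,11,14,15,18,19,22,23,26,27,30,31): 0⊕0⊕0⊕0⊕1⊕1⊕0⊕0⊕1⊕0⊕1⊕1⊕1⊕0⊕1⊕1 = 0
s4 (pos 4,5,6,7,12,13,14,15,20,21,22,23,28,29,30,31): 1⊕0⊕0⊕0⊕1⊕1⊕0⊕0⊕0⊕1⊕1⊕1⊕0⊕0⊕1⊕1 = 0
s8 (pos 8,9,10,11,12,13,14,15,24,25,26,27,28,29,30,31): 0⊕0⊕1⊕1⊕1⊕1⊕0⊕0⊕1⊕1⊕1⊕0⊕0⊕0⊕1⊕1 = 1
s16 (pos 16,17,18,19,20,21,22,23,24,25,26,27,28,29,30,31): 0⊕0⊕1⊕0⊕0⊕1⊕1⊕1⊕1⊕1⊕1⊕0⊕0⊕0⊕1⊕1 = 1
Syndrome s16…s1 = 11000 → error at position 24.

11000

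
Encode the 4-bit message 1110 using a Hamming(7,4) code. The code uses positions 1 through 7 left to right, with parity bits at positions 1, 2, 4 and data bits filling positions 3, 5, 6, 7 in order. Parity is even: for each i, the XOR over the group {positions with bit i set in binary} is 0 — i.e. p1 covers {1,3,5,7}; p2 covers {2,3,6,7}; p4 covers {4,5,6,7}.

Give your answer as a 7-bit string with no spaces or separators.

Place data at non-parity positions: p1 p2 1 p4 1 1 0
p1 (pos 1,3,5,7): XOR of data positions = 1⊕1⊕0 = 0
p2 (pos 2,3,6,7): XOR of data positions = 1⊕1⊕0 = 0
p4 (pos 4,5,6,7): XOR of data positions = 1⊕1⊕0 = 0
Codeword: 0010110

0010110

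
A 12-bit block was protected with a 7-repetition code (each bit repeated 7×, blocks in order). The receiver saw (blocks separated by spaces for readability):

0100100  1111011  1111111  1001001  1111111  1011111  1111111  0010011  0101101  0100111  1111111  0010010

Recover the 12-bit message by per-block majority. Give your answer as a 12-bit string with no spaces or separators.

011011101110

Block 1 (0100100): 2 ones → 0
Block 2 (1111011): 6 ones → 1
Block 3 (1111111): 7 ones → 1
Block 4 (1001001): 3 ones → 0
Block 5 (1111111): 7 ones → 1
Block 6 (1011111): 6 ones → 1
Block 7 (1111111): 7 ones → 1
Block 8 (0010011): 3 ones → 0
Block 9 (0101101): 4 ones → 1
Block 10 (0100111): 4 ones → 1
Block 11 (1111111): 7 ones → 1
Block 12 (0010010): 2 ones → 0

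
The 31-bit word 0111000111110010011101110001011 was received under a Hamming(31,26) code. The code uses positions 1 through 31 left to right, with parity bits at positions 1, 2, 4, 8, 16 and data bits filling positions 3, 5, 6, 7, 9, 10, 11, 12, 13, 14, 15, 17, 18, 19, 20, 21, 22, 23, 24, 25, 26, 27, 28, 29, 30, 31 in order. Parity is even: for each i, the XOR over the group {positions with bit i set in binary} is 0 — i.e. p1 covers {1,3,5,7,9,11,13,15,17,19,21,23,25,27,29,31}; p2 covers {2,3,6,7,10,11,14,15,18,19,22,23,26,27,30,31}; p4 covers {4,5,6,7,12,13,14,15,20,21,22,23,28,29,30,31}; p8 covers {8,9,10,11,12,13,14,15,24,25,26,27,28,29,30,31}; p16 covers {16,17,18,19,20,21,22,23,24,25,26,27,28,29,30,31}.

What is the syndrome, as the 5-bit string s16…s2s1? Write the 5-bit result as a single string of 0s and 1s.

10111

s1 (pos 1,3,5,7,9,11,13,15,17,19,21,23,25,27,29,31): 0⊕1⊕0⊕0⊕1⊕1⊕0⊕1⊕0⊕1⊕0⊕1⊕0⊕0⊕0⊕1 = 1
s2 (pos 2,3,6,7,10,11,14,15,18,19,22,23,26,27,30,31): 1⊕1⊕0⊕0⊕1⊕1⊕0⊕1⊕1⊕1⊕1⊕1⊕0⊕0⊕1⊕1 = 1
s4 (pos 4,5,6,7,12,13,14,15,20,21,22,23,28,29,30,31): 1⊕0⊕0⊕0⊕1⊕0⊕0⊕1⊕1⊕0⊕1⊕1⊕1⊕0⊕1⊕1 = 1
s8 (pos 8,9,10,11,12,13,14,15,24,25,26,27,28,29,30,31): 1⊕1⊕1⊕1⊕1⊕0⊕0⊕1⊕1⊕0⊕0⊕0⊕1⊕0⊕1⊕1 = 0
s16 (pos 16,17,18,19,20,21,22,23,24,25,26,27,28,29,30,31): 0⊕0⊕1⊕1⊕1⊕0⊕1⊕1⊕1⊕0⊕0⊕0⊕1⊕0⊕1⊕1 = 1
Syndrome s16…s1 = 10111 → error at position 23.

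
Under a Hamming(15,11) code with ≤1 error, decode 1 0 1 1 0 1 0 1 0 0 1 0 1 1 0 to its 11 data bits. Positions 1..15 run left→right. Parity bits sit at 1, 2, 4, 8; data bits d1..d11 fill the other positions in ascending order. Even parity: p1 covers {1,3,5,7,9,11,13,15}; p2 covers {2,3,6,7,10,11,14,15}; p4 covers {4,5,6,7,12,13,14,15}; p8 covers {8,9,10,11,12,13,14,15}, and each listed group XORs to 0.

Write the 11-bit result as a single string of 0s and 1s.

s1 (pos 1,3,5,7,9,11,13,15): 1⊕1⊕0⊕0⊕0⊕1⊕1⊕0 = 0
s2 (pos 2,3,6,7,10,11,14,15): 0⊕1⊕1⊕0⊕0⊕1⊕1⊕0 = 0
s4 (pos 4,5,6,7,12,13,14,15): 1⊕0⊕1⊕0⊕0⊕1⊕1⊕0 = 0
s8 (pos 8,9,10,11,12,13,14,15): 1⊕0⊕0⊕1⊕0⊕1⊕1⊕0 = 0
Syndrome s8…s1 = 0000 → no error.
Read data bits from positions 3,5,6,7,9,10,11,12,13,14,15: 10100010110

10100010110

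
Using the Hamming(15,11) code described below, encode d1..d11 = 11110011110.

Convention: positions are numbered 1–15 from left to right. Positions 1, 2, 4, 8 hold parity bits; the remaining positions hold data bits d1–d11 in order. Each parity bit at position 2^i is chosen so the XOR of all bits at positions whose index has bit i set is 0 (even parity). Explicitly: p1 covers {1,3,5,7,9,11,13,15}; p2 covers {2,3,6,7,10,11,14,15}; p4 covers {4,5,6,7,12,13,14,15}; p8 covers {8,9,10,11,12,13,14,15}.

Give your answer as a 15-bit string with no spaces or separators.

111011100011110

Place data at non-parity positions: p1 p2 1 p4 1 1 1 p8 0 0 1 1 1 1 0
p1 (pos 1,3,5,7,9,11,13,15): XOR of data positions = 1⊕1⊕1⊕0⊕1⊕1⊕0 = 1
p2 (pos 2,3,6,7,10,11,14,15): XOR of data positions = 1⊕1⊕1⊕0⊕1⊕1⊕0 = 1
p4 (pos 4,5,6,7,12,13,14,15): XOR of data positions = 1⊕1⊕1⊕1⊕1⊕1⊕0 = 0
p8 (pos 8,9,10,11,12,13,14,15): XOR of data positions = 0⊕0⊕1⊕1⊕1⊕1⊕0 = 0
Codeword: 111011100011110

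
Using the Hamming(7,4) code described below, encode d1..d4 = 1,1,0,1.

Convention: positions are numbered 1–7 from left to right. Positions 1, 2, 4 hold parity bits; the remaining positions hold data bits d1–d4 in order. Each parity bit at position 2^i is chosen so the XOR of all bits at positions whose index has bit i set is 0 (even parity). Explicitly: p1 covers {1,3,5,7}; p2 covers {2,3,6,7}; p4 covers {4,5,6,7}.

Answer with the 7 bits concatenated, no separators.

Place data at non-parity positions: p1 p2 1 p4 1 0 1
p1 (pos 1,3,5,7): XOR of data positions = 1⊕1⊕1 = 1
p2 (pos 2,3,6,7): XOR of data positions = 1⊕0⊕1 = 0
p4 (pos 4,5,6,7): XOR of data positions = 1⊕0⊕1 = 0
Codeword: 1010101

1010101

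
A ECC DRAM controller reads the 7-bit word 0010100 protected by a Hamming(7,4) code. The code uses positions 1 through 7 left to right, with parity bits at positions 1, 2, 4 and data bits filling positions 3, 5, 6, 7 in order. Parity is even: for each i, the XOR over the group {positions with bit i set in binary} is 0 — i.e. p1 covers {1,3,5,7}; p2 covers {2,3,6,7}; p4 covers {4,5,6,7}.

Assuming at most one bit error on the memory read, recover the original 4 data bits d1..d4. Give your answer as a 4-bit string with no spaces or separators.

1110

s1 (pos 1,3,5,7): 0⊕1⊕1⊕0 = 0
s2 (pos 2,3,6,7): 0⊕1⊕0⊕0 = 1
s4 (pos 4,5,6,7): 0⊕1⊕0⊕0 = 1
Syndrome s4…s1 = 110 → error at position 6.
Flip position 6: 0010100 → 0010110
Read data bits from positions 3,5,6,7: 1110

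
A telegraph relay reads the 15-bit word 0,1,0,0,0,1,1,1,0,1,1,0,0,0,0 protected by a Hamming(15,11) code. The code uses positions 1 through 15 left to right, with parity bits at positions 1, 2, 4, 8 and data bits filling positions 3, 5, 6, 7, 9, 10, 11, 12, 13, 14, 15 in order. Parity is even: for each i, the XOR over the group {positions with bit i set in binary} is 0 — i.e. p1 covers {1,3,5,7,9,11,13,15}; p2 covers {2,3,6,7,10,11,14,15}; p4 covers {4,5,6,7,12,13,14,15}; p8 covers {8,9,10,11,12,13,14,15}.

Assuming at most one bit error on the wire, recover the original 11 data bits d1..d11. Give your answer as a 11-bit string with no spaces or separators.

00110010000

s1 (pos 1,3,5,7,9,11,13,15): 0⊕0⊕0⊕1⊕0⊕1⊕0⊕0 = 0
s2 (pos 2,3,6,7,10,11,14,15): 1⊕0⊕1⊕1⊕1⊕1⊕0⊕0 = 1
s4 (pos 4,5,6,7,12,13,14,15): 0⊕0⊕1⊕1⊕0⊕0⊕0⊕0 = 0
s8 (pos 8,9,10,11,12,13,14,15): 1⊕0⊕1⊕1⊕0⊕0⊕0⊕0 = 1
Syndrome s8…s1 = 1010 → error at position 10.
Flip position 10: 010001110110000 → 010001110010000
Read data bits from positions 3,5,6,7,9,10,11,12,13,14,15: 00110010000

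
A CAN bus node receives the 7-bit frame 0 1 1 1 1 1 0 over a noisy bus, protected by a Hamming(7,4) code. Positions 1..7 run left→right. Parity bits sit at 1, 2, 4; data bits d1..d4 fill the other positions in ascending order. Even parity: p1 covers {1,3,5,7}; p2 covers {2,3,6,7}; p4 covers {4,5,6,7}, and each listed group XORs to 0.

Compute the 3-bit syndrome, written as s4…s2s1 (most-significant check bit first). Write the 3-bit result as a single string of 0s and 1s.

110

s1 (pos 1,3,5,7): 0⊕1⊕1⊕0 = 0
s2 (pos 2,3,6,7): 1⊕1⊕1⊕0 = 1
s4 (pos 4,5,6,7): 1⊕1⊕1⊕0 = 1
Syndrome s4…s1 = 110 → error at position 6.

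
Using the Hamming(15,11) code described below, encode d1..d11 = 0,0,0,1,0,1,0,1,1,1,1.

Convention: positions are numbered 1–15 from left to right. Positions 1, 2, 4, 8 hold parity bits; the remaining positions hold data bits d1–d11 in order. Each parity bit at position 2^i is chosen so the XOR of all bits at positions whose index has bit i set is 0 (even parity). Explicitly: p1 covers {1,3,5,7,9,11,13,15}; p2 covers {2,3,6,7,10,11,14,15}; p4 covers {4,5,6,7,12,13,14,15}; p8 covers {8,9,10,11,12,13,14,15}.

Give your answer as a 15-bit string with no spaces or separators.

Place data at non-parity positions: p1 p2 0 p4 0 0 1 p8 0 1 0 1 1 1 1
p1 (pos 1,3,5,7,9,11,13,15): XOR of data positions = 0⊕0⊕1⊕0⊕0⊕1⊕1 = 1
p2 (pos 2,3,6,7,10,11,14,15): XOR of data positions = 0⊕0⊕1⊕1⊕0⊕1⊕1 = 0
p4 (pos 4,5,6,7,12,13,14,15): XOR of data positions = 0⊕0⊕1⊕1⊕1⊕1⊕1 = 1
p8 (pos 8,9,10,11,12,13,14,15): XOR of data positions = 0⊕1⊕0⊕1⊕1⊕1⊕1 = 1
Codeword: 100100110101111

100100110101111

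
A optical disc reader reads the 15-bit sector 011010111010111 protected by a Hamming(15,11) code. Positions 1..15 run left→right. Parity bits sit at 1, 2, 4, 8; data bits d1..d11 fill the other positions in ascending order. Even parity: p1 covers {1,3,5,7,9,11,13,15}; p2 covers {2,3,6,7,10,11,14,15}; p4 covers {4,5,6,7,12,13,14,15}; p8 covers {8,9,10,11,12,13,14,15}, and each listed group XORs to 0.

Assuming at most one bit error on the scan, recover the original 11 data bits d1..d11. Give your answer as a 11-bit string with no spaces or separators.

10011010111

s1 (pos 1,3,5,7,9,11,13,15): 0⊕1⊕1⊕1⊕1⊕1⊕1⊕1 = 1
s2 (pos 2,3,6,7,10,11,14,15): 1⊕1⊕0⊕1⊕0⊕1⊕1⊕1 = 0
s4 (pos 4,5,6,7,12,13,14,15): 0⊕1⊕0⊕1⊕0⊕1⊕1⊕1 = 1
s8 (pos 8,9,10,11,12,13,14,15): 1⊕1⊕0⊕1⊕0⊕1⊕1⊕1 = 0
Syndrome s8…s1 = 0101 → error at position 5.
Flip position 5: 011010111010111 → 011000111010111
Read data bits from positions 3,5,6,7,9,10,11,12,13,14,15: 10011010111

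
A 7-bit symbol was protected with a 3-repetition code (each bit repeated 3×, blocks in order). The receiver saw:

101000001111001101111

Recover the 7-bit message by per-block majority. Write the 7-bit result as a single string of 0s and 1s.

1001011

Block 1 (101): 2 ones → 1
Block 2 (000): 0 ones → 0
Block 3 (001): 1 one → 0
Block 4 (111): 3 ones → 1
Block 5 (001): 1 one → 0
Block 6 (101): 2 ones → 1
Block 7 (111): 3 ones → 1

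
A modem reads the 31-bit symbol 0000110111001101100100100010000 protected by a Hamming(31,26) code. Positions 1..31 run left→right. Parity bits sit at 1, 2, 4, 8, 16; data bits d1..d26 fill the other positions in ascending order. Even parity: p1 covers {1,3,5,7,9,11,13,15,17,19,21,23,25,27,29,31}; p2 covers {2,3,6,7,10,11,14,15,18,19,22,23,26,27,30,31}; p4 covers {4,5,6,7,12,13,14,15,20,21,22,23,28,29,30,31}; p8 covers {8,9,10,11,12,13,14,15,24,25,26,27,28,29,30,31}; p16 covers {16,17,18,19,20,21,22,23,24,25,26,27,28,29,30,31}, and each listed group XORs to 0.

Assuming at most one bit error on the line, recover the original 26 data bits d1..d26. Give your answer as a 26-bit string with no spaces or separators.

01101100110110100100010000

s1 (pos 1,3,5,7,9,11,13,15,17,19,21,23,25,27,29,31): 0⊕0⊕1⊕0⊕1⊕0⊕1⊕0⊕1⊕0⊕0⊕1⊕0⊕1⊕0⊕0 = 0
s2 (pos 2,3,6,7,10,11,14,15,18,19,22,23,26,27,30,31): 0⊕0⊕1⊕0⊕1⊕0⊕1⊕0⊕0⊕0⊕0⊕1⊕0⊕1⊕0⊕0 = 1
s4 (pos 4,5,6,7,12,13,14,15,20,21,22,23,28,29,30,31): 0⊕1⊕1⊕0⊕0⊕1⊕1⊕0⊕1⊕0⊕0⊕1⊕0⊕0⊕0⊕0 = 0
s8 (pos 8,9,10,11,12,13,14,15,24,25,26,27,28,29,30,31): 1⊕1⊕1⊕0⊕0⊕1⊕1⊕0⊕0⊕0⊕0⊕1⊕0⊕0⊕0⊕0 = 0
s16 (pos 16,17,18,19,20,21,22,23,24,25,26,27,28,29,30,31): 1⊕1⊕0⊕0⊕1⊕0⊕0⊕1⊕0⊕0⊕0⊕1⊕0⊕0⊕0⊕0 = 1
Syndrome s16…s1 = 10010 → error at position 18.
Flip position 18: 0000110111001101100100100010000 → 0000110111001101110100100010000
Read data bits from positions 3,5,6,7,9,10,11,12,13,14,15,17,18,19,20,21,22,23,24,25,26,27,28,29,30,31: 01101100110110100100010000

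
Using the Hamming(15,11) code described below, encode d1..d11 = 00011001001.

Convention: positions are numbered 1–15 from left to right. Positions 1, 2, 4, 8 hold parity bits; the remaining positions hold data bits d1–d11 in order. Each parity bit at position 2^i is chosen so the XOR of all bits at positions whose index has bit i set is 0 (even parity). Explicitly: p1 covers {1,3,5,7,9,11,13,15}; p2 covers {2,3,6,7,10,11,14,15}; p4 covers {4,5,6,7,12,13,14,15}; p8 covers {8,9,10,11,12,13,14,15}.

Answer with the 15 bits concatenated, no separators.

100100111001001

Place data at non-parity positions: p1 p2 0 p4 0 0 1 p8 1 0 0 1 0 0 1
p1 (pos 1,3,5,7,9,11,13,15): XOR of data positions = 0⊕0⊕1⊕1⊕0⊕0⊕1 = 1
p2 (pos 2,3,6,7,10,11,14,15): XOR of data positions = 0⊕0⊕1⊕0⊕0⊕0⊕1 = 0
p4 (pos 4,5,6,7,12,13,14,15): XOR of data positions = 0⊕0⊕1⊕1⊕0⊕0⊕1 = 1
p8 (pos 8,9,10,11,12,13,14,15): XOR of data positions = 1⊕0⊕0⊕1⊕0⊕0⊕1 = 1
Codeword: 100100111001001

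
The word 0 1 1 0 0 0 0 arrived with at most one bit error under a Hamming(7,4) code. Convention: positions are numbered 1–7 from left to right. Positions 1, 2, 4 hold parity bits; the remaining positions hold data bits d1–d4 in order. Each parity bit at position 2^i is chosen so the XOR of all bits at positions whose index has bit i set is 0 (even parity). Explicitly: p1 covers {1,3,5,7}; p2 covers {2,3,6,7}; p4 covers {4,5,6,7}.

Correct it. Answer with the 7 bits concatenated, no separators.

s1 (pos 1,3,5,7): 0⊕1⊕0⊕0 = 1
s2 (pos 2,3,6,7): 1⊕1⊕0⊕0 = 0
s4 (pos 4,5,6,7): 0⊕0⊕0⊕0 = 0
Syndrome s4…s1 = 001 → error at position 1.
Flip position 1: 0110000 → 1110000

1110000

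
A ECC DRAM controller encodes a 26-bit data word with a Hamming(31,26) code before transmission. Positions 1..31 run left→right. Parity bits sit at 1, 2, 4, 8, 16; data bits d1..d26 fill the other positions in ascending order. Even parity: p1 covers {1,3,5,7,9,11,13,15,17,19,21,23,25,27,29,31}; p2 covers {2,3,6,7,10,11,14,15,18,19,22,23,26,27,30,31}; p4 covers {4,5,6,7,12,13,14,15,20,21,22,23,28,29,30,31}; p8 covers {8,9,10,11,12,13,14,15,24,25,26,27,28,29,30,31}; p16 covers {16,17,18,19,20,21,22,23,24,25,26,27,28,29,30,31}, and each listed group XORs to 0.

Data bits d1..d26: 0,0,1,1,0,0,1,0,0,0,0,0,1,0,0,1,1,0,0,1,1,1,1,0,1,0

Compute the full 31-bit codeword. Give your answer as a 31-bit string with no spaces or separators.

1000011000100000010011001111010

Place data at non-parity positions: p1 p2 0 p4 0 1 1 p8 0 0 1 0 0 0 0 p16 0 1 0 0 1 1 0 0 1 1 1 1 0 1 0
p1 (pos 1,3,5,7,9,11,13,15,17,19,21,23,25,27,29,31): XOR of data positions = 0⊕0⊕1⊕0⊕1⊕0⊕0⊕0⊕0⊕1⊕0⊕1⊕1⊕0⊕0 = 1
p2 (pos 2,3,6,7,10,11,14,15,18,19,22,23,26,27,30,31): XOR of data positions = 0⊕1⊕1⊕0⊕1⊕0⊕0⊕1⊕0⊕1⊕0⊕1⊕1⊕1⊕0 = 0
p4 (pos 4,5,6,7,12,13,14,15,20,21,22,23,28,29,30,31): XOR of data positions = 0⊕1⊕1⊕0⊕0⊕0⊕0⊕0⊕1⊕1⊕0⊕1⊕0⊕1⊕0 = 0
p8 (pos 8,9,10,11,12,13,14,15,24,25,26,27,28,29,30,31): XOR of data positions = 0⊕0⊕1⊕0⊕0⊕0⊕0⊕0⊕1⊕1⊕1⊕1⊕0⊕1⊕0 = 0
p16 (pos 16,17,18,19,20,21,22,23,24,25,26,27,28,29,30,31): XOR of data positions = 0⊕1⊕0⊕0⊕1⊕1⊕0⊕0⊕1⊕1⊕1⊕1⊕0⊕1⊕0 = 0
Codeword: 1000011000100000010011001111010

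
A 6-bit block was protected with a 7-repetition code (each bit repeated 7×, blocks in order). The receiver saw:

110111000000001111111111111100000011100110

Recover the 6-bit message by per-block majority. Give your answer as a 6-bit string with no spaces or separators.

101101

Block 1 (1101110): 5 ones → 1
Block 2 (0000000): 0 ones → 0
Block 3 (1111111): 7 ones → 1
Block 4 (1111111): 7 ones → 1
Block 5 (0000001): 1 one → 0
Block 6 (1100110): 4 ones → 1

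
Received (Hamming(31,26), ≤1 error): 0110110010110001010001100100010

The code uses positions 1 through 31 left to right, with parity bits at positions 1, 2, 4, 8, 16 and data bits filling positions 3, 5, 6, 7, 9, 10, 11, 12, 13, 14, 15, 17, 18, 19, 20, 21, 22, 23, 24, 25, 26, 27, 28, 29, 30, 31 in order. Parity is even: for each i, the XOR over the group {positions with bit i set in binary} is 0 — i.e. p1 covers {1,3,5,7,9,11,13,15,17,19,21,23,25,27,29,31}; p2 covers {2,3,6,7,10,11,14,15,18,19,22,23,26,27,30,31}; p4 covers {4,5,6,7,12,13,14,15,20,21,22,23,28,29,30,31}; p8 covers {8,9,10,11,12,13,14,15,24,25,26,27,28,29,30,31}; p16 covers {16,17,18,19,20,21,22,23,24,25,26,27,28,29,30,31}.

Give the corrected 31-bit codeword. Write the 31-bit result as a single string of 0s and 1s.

0110110010010001010001100100010

s1 (pos 1,3,5,7,9,11,13,15,17,19,21,23,25,27,29,31): 0⊕1⊕1⊕0⊕1⊕1⊕0⊕0⊕0⊕0⊕0⊕1⊕0⊕0⊕0⊕0 = 1
s2 (pos 2,3,6,7,10,11,14,15,18,19,22,23,26,27,30,31): 1⊕1⊕1⊕0⊕0⊕1⊕0⊕0⊕1⊕0⊕1⊕1⊕1⊕0⊕1⊕0 = 1
s4 (pos 4,5,6,7,12,13,14,15,20,21,22,23,28,29,30,31): 0⊕1⊕1⊕0⊕1⊕0⊕0⊕0⊕0⊕0⊕1⊕1⊕0⊕0⊕1⊕0 = 0
s8 (pos 8,9,10,11,12,13,14,15,24,25,26,27,28,29,30,31): 0⊕1⊕0⊕1⊕1⊕0⊕0⊕0⊕0⊕0⊕1⊕0⊕0⊕0⊕1⊕0 = 1
s16 (pos 16,17,18,19,20,21,22,23,24,25,26,27,28,29,30,31): 1⊕0⊕1⊕0⊕0⊕0⊕1⊕1⊕0⊕0⊕1⊕0⊕0⊕0⊕1⊕0 = 0
Syndrome s16…s1 = 01011 → error at position 11.
Flip position 11: 0110110010110001010001100100010 → 0110110010010001010001100100010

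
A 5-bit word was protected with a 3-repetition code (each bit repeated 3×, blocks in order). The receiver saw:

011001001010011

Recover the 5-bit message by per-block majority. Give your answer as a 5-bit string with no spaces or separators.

Block 1 (011): 2 ones → 1
Block 2 (001): 1 one → 0
Block 3 (001): 1 one → 0
Block 4 (010): 1 one → 0
Block 5 (011): 2 ones → 1

10001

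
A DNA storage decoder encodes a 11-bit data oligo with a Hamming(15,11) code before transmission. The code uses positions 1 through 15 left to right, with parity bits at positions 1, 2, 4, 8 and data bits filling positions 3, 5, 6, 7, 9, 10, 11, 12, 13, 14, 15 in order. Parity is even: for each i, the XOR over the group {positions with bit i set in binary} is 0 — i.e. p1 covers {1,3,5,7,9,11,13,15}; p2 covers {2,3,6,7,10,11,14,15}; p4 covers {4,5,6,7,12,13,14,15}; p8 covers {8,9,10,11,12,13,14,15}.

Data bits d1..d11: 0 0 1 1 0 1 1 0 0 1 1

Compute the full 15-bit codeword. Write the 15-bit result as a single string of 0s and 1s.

100001100110011

Place data at non-parity positions: p1 p2 0 p4 0 1 1 p8 0 1 1 0 0 1 1
p1 (pos 1,3,5,7,9,11,13,15): XOR of data positions = 0⊕0⊕1⊕0⊕1⊕0⊕1 = 1
p2 (pos 2,3,6,7,10,11,14,15): XOR of data positions = 0⊕1⊕1⊕1⊕1⊕1⊕1 = 0
p4 (pos 4,5,6,7,12,13,14,15): XOR of data positions = 0⊕1⊕1⊕0⊕0⊕1⊕1 = 0
p8 (pos 8,9,10,11,12,13,14,15): XOR of data positions = 0⊕1⊕1⊕0⊕0⊕1⊕1 = 0
Codeword: 100001100110011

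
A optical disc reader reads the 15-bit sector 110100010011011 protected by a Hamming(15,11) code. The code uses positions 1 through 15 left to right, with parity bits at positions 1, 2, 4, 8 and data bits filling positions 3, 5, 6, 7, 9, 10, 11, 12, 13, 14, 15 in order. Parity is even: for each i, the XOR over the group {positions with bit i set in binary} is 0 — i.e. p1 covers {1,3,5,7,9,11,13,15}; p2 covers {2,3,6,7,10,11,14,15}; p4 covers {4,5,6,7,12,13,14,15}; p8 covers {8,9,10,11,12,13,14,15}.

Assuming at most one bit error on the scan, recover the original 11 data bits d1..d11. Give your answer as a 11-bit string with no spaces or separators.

00001011011

s1 (pos 1,3,5,7,9,11,13,15): 1⊕0⊕0⊕0⊕0⊕1⊕0⊕1 = 1
s2 (pos 2,3,6,7,10,11,14,15): 1⊕0⊕0⊕0⊕0⊕1⊕1⊕1 = 0
s4 (pos 4,5,6,7,12,13,14,15): 1⊕0⊕0⊕0⊕1⊕0⊕1⊕1 = 0
s8 (pos 8,9,10,11,12,13,14,15): 1⊕0⊕0⊕1⊕1⊕0⊕1⊕1 = 1
Syndrome s8…s1 = 1001 → error at position 9.
Flip position 9: 110100010011011 → 110100011011011
Read data bits from positions 3,5,6,7,9,10,11,12,13,14,15: 00001011011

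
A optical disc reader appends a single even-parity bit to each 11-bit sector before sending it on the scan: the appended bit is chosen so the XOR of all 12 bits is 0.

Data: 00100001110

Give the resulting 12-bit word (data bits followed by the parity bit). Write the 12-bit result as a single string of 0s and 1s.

001000011100

XOR of the 11 data bits: 0⊕0⊕1⊕0⊕0⊕0⊕0⊕1⊕1⊕1⊕0 = 0
Parity bit = 0 (so all 12 bits XOR to 0).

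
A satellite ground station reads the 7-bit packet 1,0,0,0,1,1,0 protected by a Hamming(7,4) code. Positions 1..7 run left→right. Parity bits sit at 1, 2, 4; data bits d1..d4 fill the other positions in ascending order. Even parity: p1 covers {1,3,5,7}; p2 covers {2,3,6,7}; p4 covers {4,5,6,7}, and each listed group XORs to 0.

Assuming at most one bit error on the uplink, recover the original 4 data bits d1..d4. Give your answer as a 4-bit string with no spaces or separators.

s1 (pos 1,3,5,7): 1⊕0⊕1⊕0 = 0
s2 (pos 2,3,6,7): 0⊕0⊕1⊕0 = 1
s4 (pos 4,5,6,7): 0⊕1⊕1⊕0 = 0
Syndrome s4…s1 = 010 → error at position 2.
Flip position 2: 1000110 → 1100110
Read data bits from positions 3,5,6,7: 0110

0110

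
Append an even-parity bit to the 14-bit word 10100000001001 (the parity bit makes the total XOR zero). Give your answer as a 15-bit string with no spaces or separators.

XOR of the 14 data bits: 1⊕0⊕1⊕0⊕0⊕0⊕0⊕0⊕0⊕0⊕1⊕0⊕0⊕1 = 0
Parity bit = 0 (so all 15 bits XOR to 0).

101000000010010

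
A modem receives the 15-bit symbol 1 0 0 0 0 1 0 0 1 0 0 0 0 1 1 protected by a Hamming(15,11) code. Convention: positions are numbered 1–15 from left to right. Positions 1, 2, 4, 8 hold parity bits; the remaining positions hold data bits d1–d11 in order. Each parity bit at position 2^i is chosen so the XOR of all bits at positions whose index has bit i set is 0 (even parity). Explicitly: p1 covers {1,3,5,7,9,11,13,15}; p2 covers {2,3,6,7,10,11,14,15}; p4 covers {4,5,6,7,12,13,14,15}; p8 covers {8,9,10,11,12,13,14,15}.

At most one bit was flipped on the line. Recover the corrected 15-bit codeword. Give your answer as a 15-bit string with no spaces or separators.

s1 (pos 1,3,5,7,9,11,13,15): 1⊕0⊕0⊕0⊕1⊕0⊕0⊕1 = 1
s2 (pos 2,3,6,7,10,11,14,15): 0⊕0⊕1⊕0⊕0⊕0⊕1⊕1 = 1
s4 (pos 4,5,6,7,12,13,14,15): 0⊕0⊕1⊕0⊕0⊕0⊕1⊕1 = 1
s8 (pos 8,9,10,11,12,13,14,15): 0⊕1⊕0⊕0⊕0⊕0⊕1⊕1 = 1
Syndrome s8…s1 = 1111 → error at position 15.
Flip position 15: 100001001000011 → 100001001000010

100001001000010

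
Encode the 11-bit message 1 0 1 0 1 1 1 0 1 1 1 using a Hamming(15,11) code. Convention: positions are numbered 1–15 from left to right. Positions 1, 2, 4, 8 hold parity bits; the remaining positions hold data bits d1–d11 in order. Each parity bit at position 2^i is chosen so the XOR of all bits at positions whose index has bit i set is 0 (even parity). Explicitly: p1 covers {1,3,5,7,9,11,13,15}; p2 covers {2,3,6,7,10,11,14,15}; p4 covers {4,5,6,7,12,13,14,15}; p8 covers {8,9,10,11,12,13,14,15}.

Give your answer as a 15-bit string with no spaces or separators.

101001001110111

Place data at non-parity positions: p1 p2 1 p4 0 1 0 p8 1 1 1 0 1 1 1
p1 (pos 1,3,5,7,9,11,13,15): XOR of data positions = 1⊕0⊕0⊕1⊕1⊕1⊕1 = 1
p2 (pos 2,3,6,7,10,11,14,15): XOR of data positions = 1⊕1⊕0⊕1⊕1⊕1⊕1 = 0
p4 (pos 4,5,6,7,12,13,14,15): XOR of data positions = 0⊕1⊕0⊕0⊕1⊕1⊕1 = 0
p8 (pos 8,9,10,11,12,13,14,15): XOR of data positions = 1⊕1⊕1⊕0⊕1⊕1⊕1 = 0
Codeword: 101001001110111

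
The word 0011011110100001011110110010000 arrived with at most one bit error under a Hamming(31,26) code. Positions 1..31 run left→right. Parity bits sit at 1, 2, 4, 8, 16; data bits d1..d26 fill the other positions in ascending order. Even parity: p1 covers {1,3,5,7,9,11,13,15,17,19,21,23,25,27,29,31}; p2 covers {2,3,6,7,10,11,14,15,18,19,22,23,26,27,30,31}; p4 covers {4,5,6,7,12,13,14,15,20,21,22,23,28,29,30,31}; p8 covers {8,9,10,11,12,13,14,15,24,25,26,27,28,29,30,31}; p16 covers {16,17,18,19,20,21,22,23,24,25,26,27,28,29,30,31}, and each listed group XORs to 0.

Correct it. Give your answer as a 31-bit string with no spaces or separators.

s1 (pos 1,3,5,7,9,11,13,15,17,19,21,23,25,27,29,31): 0⊕1⊕0⊕1⊕1⊕1⊕0⊕0⊕0⊕1⊕1⊕1⊕0⊕1⊕0⊕0 = 0
s2 (pos 2,3,6,7,10,11,14,15,18,19,22,23,26,27,30,31): 0⊕1⊕1⊕1⊕0⊕1⊕0⊕0⊕1⊕1⊕0⊕1⊕0⊕1⊕0⊕0 = 0
s4 (pos 4,5,6,7,12,13,14,15,20,21,22,23,28,29,30,31): 1⊕0⊕1⊕1⊕0⊕0⊕0⊕0⊕1⊕1⊕0⊕1⊕0⊕0⊕0⊕0 = 0
s8 (pos 8,9,10,11,12,13,14,15,24,25,26,27,28,29,30,31): 1⊕1⊕0⊕1⊕0⊕0⊕0⊕0⊕1⊕0⊕0⊕1⊕0⊕0⊕0⊕0 = 1
s16 (pos 16,17,18,19,20,21,22,23,24,25,26,27,28,29,30,31): 1⊕0⊕1⊕1⊕1⊕1⊕0⊕1⊕1⊕0⊕0⊕1⊕0⊕0⊕0⊕0 = 0
Syndrome s16…s1 = 01000 → error at position 8.
Flip position 8: 0011011110100001011110110010000 → 0011011010100001011110110010000

0011011010100001011110110010000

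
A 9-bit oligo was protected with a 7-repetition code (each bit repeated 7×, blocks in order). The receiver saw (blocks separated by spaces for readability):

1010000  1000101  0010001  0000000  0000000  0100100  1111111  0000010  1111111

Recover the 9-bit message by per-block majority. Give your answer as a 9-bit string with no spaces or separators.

000000101

Block 1 (1010000): 2 ones → 0
Block 2 (1000101): 3 ones → 0
Block 3 (0010001): 2 ones → 0
Block 4 (0000000): 0 ones → 0
Block 5 (0000000): 0 ones → 0
Block 6 (0100100): 2 ones → 0
Block 7 (1111111): 7 ones → 1
Block 8 (0000010): 1 one → 0
Block 9 (1111111): 7 ones → 1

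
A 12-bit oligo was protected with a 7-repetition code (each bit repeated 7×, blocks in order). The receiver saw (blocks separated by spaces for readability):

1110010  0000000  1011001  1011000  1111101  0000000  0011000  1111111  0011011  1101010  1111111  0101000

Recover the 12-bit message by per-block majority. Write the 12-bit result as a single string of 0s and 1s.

Block 1 (1110010): 4 ones → 1
Block 2 (0000000): 0 ones → 0
Block 3 (1011001): 4 ones → 1
Block 4 (1011000): 3 ones → 0
Block 5 (1111101): 6 ones → 1
Block 6 (0000000): 0 ones → 0
Block 7 (0011000): 2 ones → 0
Block 8 (1111111): 7 ones → 1
Block 9 (0011011): 4 ones → 1
Block 10 (1101010): 4 ones → 1
Block 11 (1111111): 7 ones → 1
Block 12 (0101000): 2 ones → 0

101010011110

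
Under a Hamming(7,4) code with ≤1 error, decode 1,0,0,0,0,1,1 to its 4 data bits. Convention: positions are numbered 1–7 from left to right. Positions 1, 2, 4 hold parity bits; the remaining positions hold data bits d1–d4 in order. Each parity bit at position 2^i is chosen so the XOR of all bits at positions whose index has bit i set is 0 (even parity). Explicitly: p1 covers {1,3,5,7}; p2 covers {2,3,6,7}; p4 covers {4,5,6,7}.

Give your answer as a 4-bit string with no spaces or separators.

0011

s1 (pos 1,3,5,7): 1⊕0⊕0⊕1 = 0
s2 (pos 2,3,6,7): 0⊕0⊕1⊕1 = 0
s4 (pos 4,5,6,7): 0⊕0⊕1⊕1 = 0
Syndrome s4…s1 = 000 → no error.
Read data bits from positions 3,5,6,7: 0011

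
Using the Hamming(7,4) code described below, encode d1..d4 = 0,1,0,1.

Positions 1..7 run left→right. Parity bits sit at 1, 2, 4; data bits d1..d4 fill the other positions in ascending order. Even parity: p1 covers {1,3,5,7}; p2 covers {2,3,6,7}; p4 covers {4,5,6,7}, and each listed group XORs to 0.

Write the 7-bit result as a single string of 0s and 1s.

0100101

Place data at non-parity positions: p1 p2 0 p4 1 0 1
p1 (pos 1,3,5,7): XOR of data positions = 0⊕1⊕1 = 0
p2 (pos 2,3,6,7): XOR of data positions = 0⊕0⊕1 = 1
p4 (pos 4,5,6,7): XOR of data positions = 1⊕0⊕1 = 0
Codeword: 0100101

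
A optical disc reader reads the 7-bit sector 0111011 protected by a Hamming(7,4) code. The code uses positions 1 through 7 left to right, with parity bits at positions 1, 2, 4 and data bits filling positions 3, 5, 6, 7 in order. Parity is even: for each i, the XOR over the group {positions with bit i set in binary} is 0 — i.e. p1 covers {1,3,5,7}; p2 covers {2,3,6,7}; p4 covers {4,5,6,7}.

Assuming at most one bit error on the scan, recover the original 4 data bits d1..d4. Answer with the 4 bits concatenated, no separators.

1011

s1 (pos 1,3,5,7): 0⊕1⊕0⊕1 = 0
s2 (pos 2,3,6,7): 1⊕1⊕1⊕1 = 0
s4 (pos 4,5,6,7): 1⊕0⊕1⊕1 = 1
Syndrome s4…s1 = 100 → error at position 4.
Flip position 4: 0111011 → 0110011
Read data bits from positions 3,5,6,7: 1011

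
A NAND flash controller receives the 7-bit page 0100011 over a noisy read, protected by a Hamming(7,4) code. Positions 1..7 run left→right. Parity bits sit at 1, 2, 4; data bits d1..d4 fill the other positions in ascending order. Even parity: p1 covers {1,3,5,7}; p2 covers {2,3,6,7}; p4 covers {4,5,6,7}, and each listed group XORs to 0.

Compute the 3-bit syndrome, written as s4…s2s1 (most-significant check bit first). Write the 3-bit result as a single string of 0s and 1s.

011

s1 (pos 1,3,5,7): 0⊕0⊕0⊕1 = 1
s2 (pos 2,3,6,7): 1⊕0⊕1⊕1 = 1
s4 (pos 4,5,6,7): 0⊕0⊕1⊕1 = 0
Syndrome s4…s1 = 011 → error at position 3.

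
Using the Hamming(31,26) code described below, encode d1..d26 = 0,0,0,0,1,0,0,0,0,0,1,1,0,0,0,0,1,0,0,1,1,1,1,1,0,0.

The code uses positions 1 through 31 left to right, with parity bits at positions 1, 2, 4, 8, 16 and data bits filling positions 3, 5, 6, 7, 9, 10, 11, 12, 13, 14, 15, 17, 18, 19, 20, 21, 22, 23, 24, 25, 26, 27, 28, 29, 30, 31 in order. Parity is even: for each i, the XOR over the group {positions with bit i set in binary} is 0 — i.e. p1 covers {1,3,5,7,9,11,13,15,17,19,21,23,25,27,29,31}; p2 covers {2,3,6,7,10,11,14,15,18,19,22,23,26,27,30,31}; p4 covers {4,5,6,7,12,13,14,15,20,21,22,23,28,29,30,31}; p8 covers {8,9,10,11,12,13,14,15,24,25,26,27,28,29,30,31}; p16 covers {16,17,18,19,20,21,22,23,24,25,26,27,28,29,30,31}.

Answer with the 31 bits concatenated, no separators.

0000000110000011100001001111100

Place data at non-parity positions: p1 p2 0 p4 0 0 0 p8 1 0 0 0 0 0 1 p16 1 0 0 0 0 1 0 0 1 1 1 1 1 0 0
p1 (pos 1,3,5,7,9,11,13,15,17,19,21,23,25,27,29,31): XOR of data positions = 0⊕0⊕0⊕1⊕0⊕0⊕1⊕1⊕0⊕0⊕0⊕1⊕1⊕1⊕0 = 0
p2 (pos 2,3,6,7,10,11,14,15,18,19,22,23,26,27,30,31): XOR of data positions = 0⊕0⊕0⊕0⊕0⊕0⊕1⊕0⊕0⊕1⊕0⊕1⊕1⊕0⊕0 = 0
p4 (pos 4,5,6,7,12,13,14,15,20,21,22,23,28,29,30,31): XOR of data positions = 0⊕0⊕0⊕0⊕0⊕0⊕1⊕0⊕0⊕1⊕0⊕1⊕1⊕0⊕0 = 0
p8 (pos 8,9,10,11,12,13,14,15,24,25,26,27,28,29,30,31): XOR of data positions = 1⊕0⊕0⊕0⊕0⊕0⊕1⊕0⊕1⊕1⊕1⊕1⊕1⊕0⊕0 = 1
p16 (pos 16,17,18,19,20,21,22,23,24,25,26,27,28,29,30,31): XOR of data positions = 1⊕0⊕0⊕0⊕0⊕1⊕0⊕0⊕1⊕1⊕1⊕1⊕1⊕0⊕0 = 1
Codeword: 0000000110000011100001001111100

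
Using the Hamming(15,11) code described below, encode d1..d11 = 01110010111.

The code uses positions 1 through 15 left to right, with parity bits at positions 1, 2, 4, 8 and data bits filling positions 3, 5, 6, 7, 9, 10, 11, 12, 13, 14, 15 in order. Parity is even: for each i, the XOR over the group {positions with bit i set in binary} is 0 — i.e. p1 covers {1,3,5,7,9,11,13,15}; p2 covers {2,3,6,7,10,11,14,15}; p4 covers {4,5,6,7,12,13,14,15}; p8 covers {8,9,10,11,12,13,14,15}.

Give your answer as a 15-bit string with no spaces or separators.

110011100010111

Place data at non-parity positions: p1 p2 0 p4 1 1 1 p8 0 0 1 0 1 1 1
p1 (pos 1,3,5,7,9,11,13,15): XOR of data positions = 0⊕1⊕1⊕0⊕1⊕1⊕1 = 1
p2 (pos 2,3,6,7,10,11,14,15): XOR of data positions = 0⊕1⊕1⊕0⊕1⊕1⊕1 = 1
p4 (pos 4,5,6,7,12,13,14,15): XOR of data positions = 1⊕1⊕1⊕0⊕1⊕1⊕1 = 0
p8 (pos 8,9,10,11,12,13,14,15): XOR of data positions = 0⊕0⊕1⊕0⊕1⊕1⊕1 = 0
Codeword: 110011100010111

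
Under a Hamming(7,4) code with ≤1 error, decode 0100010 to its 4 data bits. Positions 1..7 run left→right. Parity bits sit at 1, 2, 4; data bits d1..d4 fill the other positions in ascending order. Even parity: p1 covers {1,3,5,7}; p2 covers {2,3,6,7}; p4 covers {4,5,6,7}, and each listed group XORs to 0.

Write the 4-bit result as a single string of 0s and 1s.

s1 (pos 1,3,5,7): 0⊕0⊕0⊕0 = 0
s2 (pos 2,3,6,7): 1⊕0⊕1⊕0 = 0
s4 (pos 4,5,6,7): 0⊕0⊕1⊕0 = 1
Syndrome s4…s1 = 100 → error at position 4.
Flip position 4: 0100010 → 0101010
Read data bits from positions 3,5,6,7: 0010

0010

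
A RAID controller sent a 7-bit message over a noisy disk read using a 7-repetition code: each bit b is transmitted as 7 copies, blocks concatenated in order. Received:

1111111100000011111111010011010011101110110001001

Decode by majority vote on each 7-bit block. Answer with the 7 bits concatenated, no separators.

1011110

Block 1 (1111111): 7 ones → 1
Block 2 (1000000): 1 one → 0
Block 3 (1111111): 7 ones → 1
Block 4 (1010011): 4 ones → 1
Block 5 (0100111): 4 ones → 1
Block 6 (0111011): 5 ones → 1
Block 7 (0001001): 2 ones → 0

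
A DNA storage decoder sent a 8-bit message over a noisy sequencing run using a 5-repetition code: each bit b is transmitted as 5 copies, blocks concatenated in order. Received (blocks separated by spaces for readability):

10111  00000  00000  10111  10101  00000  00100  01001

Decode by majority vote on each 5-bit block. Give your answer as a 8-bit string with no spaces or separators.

Block 1 (10111): 4 ones → 1
Block 2 (00000): 0 ones → 0
Block 3 (00000): 0 ones → 0
Block 4 (10111): 4 ones → 1
Block 5 (10101): 3 ones → 1
Block 6 (00000): 0 ones → 0
Block 7 (00100): 1 one → 0
Block 8 (01001): 2 ones → 0

10011000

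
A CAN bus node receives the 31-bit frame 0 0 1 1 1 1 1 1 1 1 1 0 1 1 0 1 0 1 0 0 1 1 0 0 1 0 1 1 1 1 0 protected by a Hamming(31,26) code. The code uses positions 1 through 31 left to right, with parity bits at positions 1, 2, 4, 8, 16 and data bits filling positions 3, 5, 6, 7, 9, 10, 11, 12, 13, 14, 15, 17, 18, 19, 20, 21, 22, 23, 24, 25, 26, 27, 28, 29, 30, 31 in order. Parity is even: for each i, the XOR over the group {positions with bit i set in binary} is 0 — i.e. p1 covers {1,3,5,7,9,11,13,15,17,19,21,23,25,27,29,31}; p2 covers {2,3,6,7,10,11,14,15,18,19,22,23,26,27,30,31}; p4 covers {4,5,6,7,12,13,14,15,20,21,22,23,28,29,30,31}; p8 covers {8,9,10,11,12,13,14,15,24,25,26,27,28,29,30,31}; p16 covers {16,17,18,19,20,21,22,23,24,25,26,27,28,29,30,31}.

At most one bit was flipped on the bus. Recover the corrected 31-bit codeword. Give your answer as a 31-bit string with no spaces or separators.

0011111111101101010011001010110

s1 (pos 1,3,5,7,9,11,13,15,17,19,21,23,25,27,29,31): 0⊕1⊕1⊕1⊕1⊕1⊕1⊕0⊕0⊕0⊕1⊕0⊕1⊕1⊕1⊕0 = 0
s2 (pos 2,3,6,7,10,11,14,15,18,19,22,23,26,27,30,31): 0⊕1⊕1⊕1⊕1⊕1⊕1⊕0⊕1⊕0⊕1⊕0⊕0⊕1⊕1⊕0 = 0
s4 (pos 4,5,6,7,12,13,14,15,20,21,22,23,28,29,30,31): 1⊕1⊕1⊕1⊕0⊕1⊕1⊕0⊕0⊕1⊕1⊕0⊕1⊕1⊕1⊕0 = 1
s8 (pos 8,9,10,11,12,13,14,15,24,25,26,27,28,29,30,31): 1⊕1⊕1⊕1⊕0⊕1⊕1⊕0⊕0⊕1⊕0⊕1⊕1⊕1⊕1⊕0 = 1
s16 (pos 16,17,18,19,20,21,22,23,24,25,26,27,28,29,30,31): 1⊕0⊕1⊕0⊕0⊕1⊕1⊕0⊕0⊕1⊕0⊕1⊕1⊕1⊕1⊕0 = 1
Syndrome s16…s1 = 11100 → error at position 28.
Flip position 28: 0011111111101101010011001011110 → 0011111111101101010011001010110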